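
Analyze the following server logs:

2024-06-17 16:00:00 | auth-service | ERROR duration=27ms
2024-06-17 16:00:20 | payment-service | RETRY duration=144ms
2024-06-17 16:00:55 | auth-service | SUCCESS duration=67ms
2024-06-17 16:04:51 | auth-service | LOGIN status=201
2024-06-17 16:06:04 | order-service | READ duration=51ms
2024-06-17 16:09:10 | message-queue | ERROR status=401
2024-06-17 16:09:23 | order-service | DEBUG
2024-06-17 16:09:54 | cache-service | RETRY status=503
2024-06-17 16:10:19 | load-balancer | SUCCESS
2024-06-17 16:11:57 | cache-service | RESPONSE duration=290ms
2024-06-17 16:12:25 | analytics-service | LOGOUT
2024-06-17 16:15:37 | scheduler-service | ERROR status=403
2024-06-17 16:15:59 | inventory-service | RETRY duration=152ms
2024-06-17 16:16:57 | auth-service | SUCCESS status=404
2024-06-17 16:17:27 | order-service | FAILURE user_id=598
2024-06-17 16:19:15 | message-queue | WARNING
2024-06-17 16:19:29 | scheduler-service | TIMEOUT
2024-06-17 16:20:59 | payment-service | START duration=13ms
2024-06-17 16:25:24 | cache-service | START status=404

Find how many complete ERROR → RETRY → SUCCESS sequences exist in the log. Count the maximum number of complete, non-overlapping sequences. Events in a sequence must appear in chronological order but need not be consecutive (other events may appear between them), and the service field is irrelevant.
3

To count sequences:

1. Look for pattern: ERROR → RETRY → SUCCESS
2. Greedily scan the log in chronological order, matching each sequence element in turn (ignoring service)
3. Each time the full pattern completes, increment the count and restart matching from the next event
4. Complete non-overlapping sequences found: 3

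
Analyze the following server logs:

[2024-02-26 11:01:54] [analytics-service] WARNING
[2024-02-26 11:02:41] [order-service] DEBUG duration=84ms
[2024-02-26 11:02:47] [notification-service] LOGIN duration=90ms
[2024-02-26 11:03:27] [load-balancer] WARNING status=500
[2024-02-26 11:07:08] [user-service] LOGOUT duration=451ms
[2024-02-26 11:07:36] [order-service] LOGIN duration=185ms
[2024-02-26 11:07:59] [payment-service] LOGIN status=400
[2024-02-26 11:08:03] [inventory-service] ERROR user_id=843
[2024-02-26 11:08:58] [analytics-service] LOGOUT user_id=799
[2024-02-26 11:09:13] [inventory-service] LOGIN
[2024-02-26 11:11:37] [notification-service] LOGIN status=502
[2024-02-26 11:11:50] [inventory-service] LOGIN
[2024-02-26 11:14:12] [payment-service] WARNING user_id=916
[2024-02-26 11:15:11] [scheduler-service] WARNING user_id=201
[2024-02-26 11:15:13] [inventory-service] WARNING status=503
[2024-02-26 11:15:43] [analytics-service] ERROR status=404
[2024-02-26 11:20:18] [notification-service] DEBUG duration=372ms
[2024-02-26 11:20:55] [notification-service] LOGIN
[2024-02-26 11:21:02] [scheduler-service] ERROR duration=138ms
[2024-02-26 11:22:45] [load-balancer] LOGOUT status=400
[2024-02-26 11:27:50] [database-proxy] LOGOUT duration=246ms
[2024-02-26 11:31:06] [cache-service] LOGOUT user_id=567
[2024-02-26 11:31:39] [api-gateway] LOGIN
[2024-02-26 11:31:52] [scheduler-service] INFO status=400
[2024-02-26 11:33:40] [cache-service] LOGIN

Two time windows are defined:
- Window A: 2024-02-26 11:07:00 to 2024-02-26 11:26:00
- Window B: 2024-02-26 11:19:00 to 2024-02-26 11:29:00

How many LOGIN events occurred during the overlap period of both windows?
1

To find overlap events:

1. Window A: 2024-02-26 11:07:00 to 2024-02-26 11:26:00
2. Window B: 2024-02-26 11:19:00 to 2024-02-26 11:29:00
3. Overlap period: 2024-02-26 11:19:00 to 2024-02-26 11:26:00
4. Count LOGIN events in overlap: 1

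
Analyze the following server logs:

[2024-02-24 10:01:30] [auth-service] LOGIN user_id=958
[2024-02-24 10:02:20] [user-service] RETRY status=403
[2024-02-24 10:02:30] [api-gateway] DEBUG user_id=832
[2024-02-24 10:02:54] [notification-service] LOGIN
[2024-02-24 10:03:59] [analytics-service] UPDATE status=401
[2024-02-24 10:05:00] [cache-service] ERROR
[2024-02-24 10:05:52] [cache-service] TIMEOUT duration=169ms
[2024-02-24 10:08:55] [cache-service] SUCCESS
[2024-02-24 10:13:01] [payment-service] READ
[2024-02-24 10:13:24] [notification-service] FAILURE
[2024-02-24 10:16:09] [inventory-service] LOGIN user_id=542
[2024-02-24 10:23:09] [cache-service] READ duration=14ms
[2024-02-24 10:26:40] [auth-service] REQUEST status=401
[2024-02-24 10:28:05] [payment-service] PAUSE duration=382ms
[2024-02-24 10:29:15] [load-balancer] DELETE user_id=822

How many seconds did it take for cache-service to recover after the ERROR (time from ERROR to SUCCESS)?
235

To calculate recovery time:

1. Find ERROR event for cache-service: 2024-02-24 10:05:00
2. Find next SUCCESS event for cache-service: 2024-02-24 10:08:55
3. Recovery time: 2024-02-24 10:08:55 - 2024-02-24 10:05:00 = 235 seconds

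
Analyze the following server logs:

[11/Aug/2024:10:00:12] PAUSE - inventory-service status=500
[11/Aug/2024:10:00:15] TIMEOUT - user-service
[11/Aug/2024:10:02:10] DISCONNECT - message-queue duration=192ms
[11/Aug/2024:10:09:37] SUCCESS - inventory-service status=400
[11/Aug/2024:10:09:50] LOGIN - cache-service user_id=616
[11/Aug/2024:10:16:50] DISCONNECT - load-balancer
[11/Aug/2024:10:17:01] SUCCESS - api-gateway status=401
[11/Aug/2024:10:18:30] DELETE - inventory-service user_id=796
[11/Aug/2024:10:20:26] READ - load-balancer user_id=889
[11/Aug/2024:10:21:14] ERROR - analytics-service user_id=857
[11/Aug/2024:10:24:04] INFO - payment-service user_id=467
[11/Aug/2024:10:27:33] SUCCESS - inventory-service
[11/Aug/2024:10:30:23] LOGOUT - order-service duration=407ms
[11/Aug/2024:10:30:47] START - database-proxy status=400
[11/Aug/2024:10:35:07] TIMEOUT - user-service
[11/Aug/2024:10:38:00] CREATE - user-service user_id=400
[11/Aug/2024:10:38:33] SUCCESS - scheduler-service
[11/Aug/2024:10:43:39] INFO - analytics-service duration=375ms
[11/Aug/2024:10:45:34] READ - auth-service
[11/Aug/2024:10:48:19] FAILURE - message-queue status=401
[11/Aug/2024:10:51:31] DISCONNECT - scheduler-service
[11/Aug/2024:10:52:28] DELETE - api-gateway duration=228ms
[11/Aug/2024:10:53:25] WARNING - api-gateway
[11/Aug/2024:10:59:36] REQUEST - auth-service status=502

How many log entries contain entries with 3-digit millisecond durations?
4

To find matching entries:

1. Pattern to match: entries with 3-digit millisecond durations
2. Scan each log entry for the pattern
3. Count matches: 4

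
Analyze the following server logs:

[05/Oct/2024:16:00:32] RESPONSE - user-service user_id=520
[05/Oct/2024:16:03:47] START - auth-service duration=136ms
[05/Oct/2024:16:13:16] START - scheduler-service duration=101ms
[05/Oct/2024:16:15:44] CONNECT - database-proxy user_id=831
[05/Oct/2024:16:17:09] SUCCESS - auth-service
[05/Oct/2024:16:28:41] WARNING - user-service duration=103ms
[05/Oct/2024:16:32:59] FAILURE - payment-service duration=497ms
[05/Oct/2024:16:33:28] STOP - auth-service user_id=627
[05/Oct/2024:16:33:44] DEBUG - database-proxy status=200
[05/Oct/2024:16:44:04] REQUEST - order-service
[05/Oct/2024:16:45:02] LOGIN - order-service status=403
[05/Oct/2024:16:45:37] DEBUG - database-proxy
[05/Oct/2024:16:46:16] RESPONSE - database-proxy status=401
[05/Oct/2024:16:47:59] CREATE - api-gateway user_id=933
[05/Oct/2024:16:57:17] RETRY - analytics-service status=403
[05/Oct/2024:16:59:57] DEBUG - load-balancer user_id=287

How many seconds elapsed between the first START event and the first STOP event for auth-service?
1781

To find the time between events:

1. Locate the first START event for auth-service: 05/Oct/2024:16:03:47
2. Locate the first STOP event for auth-service: 05/Oct/2024:16:33:28
3. Calculate the difference: 05/Oct/2024:16:33:28 - 05/Oct/2024:16:03:47 = 1781 seconds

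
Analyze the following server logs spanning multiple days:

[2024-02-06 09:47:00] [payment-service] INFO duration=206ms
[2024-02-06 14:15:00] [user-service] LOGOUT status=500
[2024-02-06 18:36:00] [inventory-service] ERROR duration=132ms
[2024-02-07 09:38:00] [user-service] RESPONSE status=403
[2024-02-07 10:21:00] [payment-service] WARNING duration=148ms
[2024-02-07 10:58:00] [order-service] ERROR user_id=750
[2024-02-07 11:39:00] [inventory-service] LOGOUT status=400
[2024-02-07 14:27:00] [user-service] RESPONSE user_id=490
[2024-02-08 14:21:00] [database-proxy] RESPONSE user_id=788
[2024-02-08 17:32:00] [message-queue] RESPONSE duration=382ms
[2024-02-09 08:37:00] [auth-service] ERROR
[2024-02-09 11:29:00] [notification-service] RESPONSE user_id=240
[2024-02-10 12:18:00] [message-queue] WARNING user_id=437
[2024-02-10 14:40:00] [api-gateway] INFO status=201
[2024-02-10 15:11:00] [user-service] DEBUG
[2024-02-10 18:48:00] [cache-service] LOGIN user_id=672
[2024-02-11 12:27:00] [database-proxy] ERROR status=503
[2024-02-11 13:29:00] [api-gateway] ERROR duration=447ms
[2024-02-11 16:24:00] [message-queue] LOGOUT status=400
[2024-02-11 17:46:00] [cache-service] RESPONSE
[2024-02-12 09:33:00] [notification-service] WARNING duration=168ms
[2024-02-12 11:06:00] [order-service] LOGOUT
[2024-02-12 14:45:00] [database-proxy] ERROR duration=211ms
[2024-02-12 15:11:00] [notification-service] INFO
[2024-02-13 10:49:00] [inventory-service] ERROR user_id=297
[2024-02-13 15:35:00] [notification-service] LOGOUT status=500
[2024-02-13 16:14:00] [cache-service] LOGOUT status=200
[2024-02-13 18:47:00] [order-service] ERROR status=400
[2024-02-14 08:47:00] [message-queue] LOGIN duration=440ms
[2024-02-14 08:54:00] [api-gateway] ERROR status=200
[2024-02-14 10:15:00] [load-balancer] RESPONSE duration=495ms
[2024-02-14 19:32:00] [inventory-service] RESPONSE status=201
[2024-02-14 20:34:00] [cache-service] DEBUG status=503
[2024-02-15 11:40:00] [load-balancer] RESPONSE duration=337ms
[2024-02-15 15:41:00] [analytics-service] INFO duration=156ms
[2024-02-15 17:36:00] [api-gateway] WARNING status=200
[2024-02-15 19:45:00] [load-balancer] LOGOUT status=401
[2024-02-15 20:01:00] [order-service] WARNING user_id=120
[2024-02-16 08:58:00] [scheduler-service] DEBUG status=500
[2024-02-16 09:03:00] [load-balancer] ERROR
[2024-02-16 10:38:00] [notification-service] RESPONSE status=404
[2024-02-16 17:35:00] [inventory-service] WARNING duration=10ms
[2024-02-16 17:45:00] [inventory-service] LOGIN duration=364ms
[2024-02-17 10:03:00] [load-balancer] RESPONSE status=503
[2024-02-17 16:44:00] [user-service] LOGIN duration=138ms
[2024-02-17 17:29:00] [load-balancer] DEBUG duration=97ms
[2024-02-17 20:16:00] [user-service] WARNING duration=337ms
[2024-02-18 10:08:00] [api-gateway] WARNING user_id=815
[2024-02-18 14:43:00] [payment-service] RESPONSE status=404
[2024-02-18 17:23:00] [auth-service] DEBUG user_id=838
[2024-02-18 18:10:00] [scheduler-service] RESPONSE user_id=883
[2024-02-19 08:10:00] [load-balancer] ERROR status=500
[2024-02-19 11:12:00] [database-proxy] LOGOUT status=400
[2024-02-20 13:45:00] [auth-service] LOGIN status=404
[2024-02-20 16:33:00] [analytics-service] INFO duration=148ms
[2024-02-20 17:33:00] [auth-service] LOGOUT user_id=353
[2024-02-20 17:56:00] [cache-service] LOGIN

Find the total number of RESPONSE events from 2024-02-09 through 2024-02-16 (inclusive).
6

To filter by date range:

1. Date range: 2024-02-09 through 2024-02-16, both dates inclusive
2. Filter for RESPONSE events whose date falls in this range
3. Count matching events: 6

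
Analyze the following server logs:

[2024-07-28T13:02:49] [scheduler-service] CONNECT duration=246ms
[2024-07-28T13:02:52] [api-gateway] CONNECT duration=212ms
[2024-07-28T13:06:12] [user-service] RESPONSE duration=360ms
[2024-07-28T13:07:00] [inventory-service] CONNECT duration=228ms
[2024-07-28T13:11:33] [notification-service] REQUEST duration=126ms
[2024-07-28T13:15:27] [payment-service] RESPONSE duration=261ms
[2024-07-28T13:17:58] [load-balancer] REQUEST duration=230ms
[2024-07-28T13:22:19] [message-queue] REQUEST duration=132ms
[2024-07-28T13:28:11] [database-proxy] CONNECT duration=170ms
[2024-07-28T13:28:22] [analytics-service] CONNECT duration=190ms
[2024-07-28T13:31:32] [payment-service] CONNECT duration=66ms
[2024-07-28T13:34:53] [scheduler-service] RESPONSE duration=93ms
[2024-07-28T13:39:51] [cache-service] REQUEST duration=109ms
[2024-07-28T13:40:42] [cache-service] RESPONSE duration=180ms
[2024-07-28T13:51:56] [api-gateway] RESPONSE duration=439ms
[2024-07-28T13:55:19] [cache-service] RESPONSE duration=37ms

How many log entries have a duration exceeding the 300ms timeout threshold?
2

To count timeouts:

1. Threshold: 300ms
2. Extract duration from each log entry
3. Count entries where duration > 300
4. Timeout count: 2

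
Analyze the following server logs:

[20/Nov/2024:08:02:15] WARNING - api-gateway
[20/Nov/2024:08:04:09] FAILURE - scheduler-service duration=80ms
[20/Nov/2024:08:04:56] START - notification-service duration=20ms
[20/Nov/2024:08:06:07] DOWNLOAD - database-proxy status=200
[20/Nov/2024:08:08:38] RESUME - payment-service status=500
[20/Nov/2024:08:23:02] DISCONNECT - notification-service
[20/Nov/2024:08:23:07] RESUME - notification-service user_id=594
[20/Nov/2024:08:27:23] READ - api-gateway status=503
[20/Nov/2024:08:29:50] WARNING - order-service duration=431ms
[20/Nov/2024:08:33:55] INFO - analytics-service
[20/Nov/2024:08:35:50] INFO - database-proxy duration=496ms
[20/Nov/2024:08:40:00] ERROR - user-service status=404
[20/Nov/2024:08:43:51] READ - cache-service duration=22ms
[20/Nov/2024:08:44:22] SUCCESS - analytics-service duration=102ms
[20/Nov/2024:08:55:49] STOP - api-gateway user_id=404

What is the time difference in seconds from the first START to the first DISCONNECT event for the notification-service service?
1086

To find the time between events:

1. Locate the first START event for notification-service: 20/Nov/2024:08:04:56
2. Locate the first DISCONNECT event for notification-service: 20/Nov/2024:08:23:02
3. Calculate the difference: 20/Nov/2024:08:23:02 - 20/Nov/2024:08:04:56 = 1086 seconds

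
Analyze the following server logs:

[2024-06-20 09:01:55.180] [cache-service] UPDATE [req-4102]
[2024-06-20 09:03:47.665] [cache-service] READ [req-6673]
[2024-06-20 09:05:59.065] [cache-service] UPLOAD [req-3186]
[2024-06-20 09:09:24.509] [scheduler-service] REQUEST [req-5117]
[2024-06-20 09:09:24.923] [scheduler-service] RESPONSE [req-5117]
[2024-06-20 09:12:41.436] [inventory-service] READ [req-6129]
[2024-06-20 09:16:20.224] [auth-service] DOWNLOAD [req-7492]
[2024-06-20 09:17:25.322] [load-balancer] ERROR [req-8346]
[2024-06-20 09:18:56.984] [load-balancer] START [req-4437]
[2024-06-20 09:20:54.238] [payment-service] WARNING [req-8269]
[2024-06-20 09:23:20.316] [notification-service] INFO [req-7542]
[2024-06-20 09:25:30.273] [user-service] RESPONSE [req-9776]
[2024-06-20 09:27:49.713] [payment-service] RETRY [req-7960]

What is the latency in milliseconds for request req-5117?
414

To calculate latency:

1. Find REQUEST with id req-5117: 2024-06-20 09:09:24.509
2. Find RESPONSE with id req-5117: 2024-06-20 09:09:24.923
3. Latency: 2024-06-20 09:09:24.923 - 2024-06-20 09:09:24.509 = 414ms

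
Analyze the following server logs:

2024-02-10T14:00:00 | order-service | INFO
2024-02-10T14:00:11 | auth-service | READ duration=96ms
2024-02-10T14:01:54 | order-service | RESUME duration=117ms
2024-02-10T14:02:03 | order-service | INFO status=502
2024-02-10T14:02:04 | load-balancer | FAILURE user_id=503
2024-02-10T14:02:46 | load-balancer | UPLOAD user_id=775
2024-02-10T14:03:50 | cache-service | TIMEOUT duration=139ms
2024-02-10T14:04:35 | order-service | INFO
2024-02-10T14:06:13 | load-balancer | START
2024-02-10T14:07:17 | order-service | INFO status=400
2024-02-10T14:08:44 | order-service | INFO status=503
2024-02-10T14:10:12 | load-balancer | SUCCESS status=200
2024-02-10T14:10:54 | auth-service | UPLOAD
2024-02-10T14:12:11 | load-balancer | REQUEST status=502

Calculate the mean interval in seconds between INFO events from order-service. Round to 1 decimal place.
131.0

To calculate average interval:

1. Find all INFO events for order-service in order
2. Calculate time gaps between consecutive events
3. Compute mean of gaps: 524 / 4 = 131.0 seconds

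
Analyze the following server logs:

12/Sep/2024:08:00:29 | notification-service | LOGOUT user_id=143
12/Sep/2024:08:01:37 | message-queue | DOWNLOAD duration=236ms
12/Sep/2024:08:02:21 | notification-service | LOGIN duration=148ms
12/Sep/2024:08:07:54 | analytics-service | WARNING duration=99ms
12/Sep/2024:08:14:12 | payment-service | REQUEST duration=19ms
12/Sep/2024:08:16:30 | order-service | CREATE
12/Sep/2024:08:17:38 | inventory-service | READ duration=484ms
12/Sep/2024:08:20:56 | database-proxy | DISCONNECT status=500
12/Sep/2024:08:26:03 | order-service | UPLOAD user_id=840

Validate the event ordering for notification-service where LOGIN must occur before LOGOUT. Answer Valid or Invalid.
Invalid

To validate ordering:

1. Required order: LOGIN → LOGOUT
2. Rule: LOGIN must occur before LOGOUT
3. Check actual order of events for notification-service
4. Result: Invalid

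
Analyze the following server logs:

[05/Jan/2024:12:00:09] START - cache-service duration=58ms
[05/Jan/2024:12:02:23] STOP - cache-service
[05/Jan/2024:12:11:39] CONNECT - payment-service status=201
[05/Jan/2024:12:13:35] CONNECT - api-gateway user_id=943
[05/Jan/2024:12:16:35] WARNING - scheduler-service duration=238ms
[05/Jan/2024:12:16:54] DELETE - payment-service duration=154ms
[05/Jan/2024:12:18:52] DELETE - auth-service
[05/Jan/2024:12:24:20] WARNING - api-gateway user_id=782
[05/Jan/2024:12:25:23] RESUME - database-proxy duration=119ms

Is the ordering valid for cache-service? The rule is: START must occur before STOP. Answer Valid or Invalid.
Valid

To validate ordering:

1. Required order: START → STOP
2. Rule: START must occur before STOP
3. Check actual order of events for cache-service
4. Result: Valid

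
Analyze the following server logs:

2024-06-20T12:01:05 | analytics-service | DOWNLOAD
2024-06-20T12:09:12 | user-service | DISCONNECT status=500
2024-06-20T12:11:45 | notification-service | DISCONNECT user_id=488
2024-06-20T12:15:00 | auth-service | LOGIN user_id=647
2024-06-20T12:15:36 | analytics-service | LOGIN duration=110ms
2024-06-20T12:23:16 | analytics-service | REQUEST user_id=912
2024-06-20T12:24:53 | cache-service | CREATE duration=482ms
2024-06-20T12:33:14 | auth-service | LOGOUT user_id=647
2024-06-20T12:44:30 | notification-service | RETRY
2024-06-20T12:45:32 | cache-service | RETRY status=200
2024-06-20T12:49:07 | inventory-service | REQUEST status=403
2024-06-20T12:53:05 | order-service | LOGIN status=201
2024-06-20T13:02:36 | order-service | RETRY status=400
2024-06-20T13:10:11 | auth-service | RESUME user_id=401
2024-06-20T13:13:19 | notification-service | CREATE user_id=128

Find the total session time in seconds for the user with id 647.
1094

To calculate session duration:

1. Find LOGIN event for user_id=647: 2024-06-20T12:15:00
2. Find LOGOUT event for user_id=647: 2024-06-20T12:33:14
3. Session duration: 2024-06-20T12:33:14 - 2024-06-20T12:15:00 = 1094 seconds (18 minutes)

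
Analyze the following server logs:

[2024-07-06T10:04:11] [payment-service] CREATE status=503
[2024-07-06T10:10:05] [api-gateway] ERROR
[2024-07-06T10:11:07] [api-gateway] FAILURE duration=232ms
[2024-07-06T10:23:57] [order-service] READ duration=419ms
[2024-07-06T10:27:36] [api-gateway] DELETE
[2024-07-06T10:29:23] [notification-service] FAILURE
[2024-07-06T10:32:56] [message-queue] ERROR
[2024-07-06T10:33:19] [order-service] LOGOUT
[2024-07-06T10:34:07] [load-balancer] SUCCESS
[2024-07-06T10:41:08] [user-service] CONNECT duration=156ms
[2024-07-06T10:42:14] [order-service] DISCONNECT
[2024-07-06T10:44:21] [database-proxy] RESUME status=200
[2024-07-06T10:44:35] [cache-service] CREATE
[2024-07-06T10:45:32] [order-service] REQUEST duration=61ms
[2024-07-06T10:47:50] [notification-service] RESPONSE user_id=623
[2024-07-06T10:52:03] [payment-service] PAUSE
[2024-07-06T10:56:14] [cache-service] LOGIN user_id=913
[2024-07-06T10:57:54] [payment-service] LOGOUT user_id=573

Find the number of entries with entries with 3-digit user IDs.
3

To find matching entries:

1. Pattern to match: entries with 3-digit user IDs
2. Scan each log entry for the pattern
3. Count matches: 3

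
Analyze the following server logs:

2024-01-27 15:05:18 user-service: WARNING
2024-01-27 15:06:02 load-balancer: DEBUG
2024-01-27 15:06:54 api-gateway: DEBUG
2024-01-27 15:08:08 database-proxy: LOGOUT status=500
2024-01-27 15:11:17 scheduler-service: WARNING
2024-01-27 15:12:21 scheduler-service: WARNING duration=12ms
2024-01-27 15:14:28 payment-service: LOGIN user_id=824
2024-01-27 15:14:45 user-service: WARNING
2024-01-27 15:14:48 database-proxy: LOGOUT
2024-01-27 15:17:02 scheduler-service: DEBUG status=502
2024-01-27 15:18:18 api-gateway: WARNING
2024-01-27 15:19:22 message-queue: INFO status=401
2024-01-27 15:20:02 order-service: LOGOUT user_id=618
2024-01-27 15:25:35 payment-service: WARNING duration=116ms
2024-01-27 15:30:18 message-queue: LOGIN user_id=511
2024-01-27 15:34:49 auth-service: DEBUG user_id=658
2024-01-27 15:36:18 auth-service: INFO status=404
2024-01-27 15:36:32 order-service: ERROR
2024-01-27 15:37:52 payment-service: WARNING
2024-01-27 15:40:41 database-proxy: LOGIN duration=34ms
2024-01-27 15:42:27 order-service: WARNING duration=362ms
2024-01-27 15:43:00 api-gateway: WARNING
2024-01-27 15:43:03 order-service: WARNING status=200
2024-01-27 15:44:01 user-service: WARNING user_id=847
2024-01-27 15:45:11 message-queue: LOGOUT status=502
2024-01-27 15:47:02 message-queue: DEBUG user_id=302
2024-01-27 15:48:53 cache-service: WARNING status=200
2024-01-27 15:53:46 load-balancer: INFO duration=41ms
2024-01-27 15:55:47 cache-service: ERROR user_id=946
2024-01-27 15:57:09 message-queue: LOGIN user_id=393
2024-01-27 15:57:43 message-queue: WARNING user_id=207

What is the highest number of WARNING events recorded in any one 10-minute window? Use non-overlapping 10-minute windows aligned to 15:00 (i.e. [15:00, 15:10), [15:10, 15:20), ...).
5

To find the burst window:

1. Divide the log period into non-overlapping 10-minute windows starting at 15:00
2. Count WARNING events in each window
3. Find the window with maximum count
4. Maximum events in a window: 5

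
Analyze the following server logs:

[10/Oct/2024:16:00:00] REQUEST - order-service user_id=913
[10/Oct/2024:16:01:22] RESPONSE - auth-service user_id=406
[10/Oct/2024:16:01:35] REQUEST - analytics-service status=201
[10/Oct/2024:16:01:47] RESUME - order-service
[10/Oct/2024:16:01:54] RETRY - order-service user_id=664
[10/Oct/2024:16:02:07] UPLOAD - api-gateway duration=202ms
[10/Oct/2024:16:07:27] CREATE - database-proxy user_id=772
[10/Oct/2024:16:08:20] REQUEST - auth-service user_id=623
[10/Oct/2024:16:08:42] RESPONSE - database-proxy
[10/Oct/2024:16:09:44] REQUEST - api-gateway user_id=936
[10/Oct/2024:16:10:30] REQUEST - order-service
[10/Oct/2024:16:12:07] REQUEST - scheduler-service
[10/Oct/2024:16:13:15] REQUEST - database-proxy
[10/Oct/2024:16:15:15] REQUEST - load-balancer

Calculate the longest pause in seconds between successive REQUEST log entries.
405

To find the longest gap:

1. Extract all REQUEST events in chronological order
2. Calculate time differences between consecutive events
3. Find the maximum difference
4. Longest gap: 405 seconds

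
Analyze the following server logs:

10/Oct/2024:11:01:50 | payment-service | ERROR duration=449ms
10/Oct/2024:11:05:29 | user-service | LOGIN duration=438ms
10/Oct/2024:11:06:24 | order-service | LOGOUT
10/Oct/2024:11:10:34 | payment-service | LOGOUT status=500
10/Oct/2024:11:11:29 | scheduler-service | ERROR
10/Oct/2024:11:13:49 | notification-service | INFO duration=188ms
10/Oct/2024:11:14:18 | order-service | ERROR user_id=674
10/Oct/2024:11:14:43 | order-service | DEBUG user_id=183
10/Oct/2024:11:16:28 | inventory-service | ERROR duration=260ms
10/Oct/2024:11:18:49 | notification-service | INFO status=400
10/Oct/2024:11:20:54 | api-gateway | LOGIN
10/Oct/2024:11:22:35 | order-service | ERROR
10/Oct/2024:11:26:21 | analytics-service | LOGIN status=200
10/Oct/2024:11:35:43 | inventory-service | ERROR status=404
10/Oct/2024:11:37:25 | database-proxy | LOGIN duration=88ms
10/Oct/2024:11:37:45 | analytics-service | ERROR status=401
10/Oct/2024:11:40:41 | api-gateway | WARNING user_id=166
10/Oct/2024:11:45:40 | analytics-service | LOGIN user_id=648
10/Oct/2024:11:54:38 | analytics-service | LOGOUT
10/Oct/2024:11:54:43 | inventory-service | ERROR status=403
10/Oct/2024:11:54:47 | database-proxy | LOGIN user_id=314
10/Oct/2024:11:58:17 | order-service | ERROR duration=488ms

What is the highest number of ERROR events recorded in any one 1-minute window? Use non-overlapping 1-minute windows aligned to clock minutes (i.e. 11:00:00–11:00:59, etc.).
1

To find the burst window:

1. Divide the log period into non-overlapping 1-minute windows starting at 11:00
2. Count ERROR events in each window
3. Find the window with maximum count
4. Maximum events in a window: 1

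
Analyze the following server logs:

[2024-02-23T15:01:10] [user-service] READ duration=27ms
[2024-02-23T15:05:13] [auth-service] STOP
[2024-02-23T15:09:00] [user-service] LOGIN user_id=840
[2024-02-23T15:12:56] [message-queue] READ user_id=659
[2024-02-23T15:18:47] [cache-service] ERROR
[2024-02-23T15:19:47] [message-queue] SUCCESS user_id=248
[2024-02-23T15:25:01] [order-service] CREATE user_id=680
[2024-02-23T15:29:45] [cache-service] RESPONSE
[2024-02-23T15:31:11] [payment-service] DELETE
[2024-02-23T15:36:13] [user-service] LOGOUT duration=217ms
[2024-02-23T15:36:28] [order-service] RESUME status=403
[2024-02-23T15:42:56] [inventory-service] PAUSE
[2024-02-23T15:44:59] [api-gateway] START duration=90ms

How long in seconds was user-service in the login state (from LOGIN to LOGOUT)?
1633

To calculate state duration:

1. Find LOGIN event for user-service: 2024-02-23T15:09:00
2. Find LOGOUT event for user-service: 2024-02-23T15:36:13
3. Calculate duration: 2024-02-23T15:36:13 - 2024-02-23T15:09:00 = 1633 seconds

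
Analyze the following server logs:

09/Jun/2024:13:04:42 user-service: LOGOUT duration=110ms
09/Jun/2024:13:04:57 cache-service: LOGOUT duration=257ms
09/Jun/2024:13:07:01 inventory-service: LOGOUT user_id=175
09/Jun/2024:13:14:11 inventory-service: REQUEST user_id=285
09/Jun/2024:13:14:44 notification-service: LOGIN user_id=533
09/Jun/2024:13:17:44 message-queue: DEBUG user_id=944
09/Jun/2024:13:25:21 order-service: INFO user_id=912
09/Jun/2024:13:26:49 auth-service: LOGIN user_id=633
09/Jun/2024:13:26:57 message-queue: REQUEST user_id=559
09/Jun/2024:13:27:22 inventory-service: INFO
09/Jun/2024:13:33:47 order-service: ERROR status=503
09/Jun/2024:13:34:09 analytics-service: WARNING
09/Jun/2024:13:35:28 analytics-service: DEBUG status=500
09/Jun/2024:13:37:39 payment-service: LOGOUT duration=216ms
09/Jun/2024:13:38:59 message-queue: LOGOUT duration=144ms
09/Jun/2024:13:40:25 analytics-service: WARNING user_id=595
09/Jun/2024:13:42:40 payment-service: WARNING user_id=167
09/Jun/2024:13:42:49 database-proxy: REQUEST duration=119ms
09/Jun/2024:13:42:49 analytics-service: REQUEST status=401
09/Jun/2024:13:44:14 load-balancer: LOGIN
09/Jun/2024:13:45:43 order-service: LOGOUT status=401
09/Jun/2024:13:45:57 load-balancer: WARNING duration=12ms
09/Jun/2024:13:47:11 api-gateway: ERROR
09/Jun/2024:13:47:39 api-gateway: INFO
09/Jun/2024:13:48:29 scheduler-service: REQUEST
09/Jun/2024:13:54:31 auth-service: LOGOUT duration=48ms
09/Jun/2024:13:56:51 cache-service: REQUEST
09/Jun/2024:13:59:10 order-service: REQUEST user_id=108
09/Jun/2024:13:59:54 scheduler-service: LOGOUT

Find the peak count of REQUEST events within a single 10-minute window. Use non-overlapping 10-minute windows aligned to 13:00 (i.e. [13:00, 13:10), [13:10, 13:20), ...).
3

To find the burst window:

1. Divide the log period into non-overlapping 10-minute windows starting at 13:00
2. Count REQUEST events in each window
3. Find the window with maximum count
4. Maximum events in a window: 3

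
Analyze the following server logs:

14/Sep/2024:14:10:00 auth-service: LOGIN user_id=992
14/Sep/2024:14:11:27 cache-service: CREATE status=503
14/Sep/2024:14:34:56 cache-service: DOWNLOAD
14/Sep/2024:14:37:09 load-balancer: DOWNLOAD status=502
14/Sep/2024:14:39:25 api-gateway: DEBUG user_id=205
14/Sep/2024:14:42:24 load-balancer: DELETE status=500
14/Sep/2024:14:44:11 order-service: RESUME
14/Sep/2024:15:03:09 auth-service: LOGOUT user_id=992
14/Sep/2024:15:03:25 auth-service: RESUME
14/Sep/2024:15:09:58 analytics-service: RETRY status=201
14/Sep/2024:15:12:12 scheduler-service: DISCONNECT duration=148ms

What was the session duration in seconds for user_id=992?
3189

To calculate session duration:

1. Find LOGIN event for user_id=992: 14/Sep/2024:14:10:00
2. Find LOGOUT event for user_id=992: 14/Sep/2024:15:03:09
3. Session duration: 14/Sep/2024:15:03:09 - 14/Sep/2024:14:10:00 = 3189 seconds (53 minutes)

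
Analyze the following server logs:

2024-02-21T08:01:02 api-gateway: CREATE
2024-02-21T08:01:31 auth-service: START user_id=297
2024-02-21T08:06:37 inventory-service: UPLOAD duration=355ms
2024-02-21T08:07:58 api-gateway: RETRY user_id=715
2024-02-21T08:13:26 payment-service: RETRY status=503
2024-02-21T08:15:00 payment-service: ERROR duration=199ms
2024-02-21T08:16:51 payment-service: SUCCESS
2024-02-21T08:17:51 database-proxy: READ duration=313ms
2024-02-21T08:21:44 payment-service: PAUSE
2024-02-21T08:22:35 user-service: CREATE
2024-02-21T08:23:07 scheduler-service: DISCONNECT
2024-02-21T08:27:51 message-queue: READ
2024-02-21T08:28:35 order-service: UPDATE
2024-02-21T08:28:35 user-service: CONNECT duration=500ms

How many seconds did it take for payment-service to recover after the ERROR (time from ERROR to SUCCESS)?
111

To calculate recovery time:

1. Find ERROR event for payment-service: 2024-02-21T08:15:00
2. Find next SUCCESS event for payment-service: 2024-02-21T08:16:51
3. Recovery time: 2024-02-21T08:16:51 - 2024-02-21T08:15:00 = 111 seconds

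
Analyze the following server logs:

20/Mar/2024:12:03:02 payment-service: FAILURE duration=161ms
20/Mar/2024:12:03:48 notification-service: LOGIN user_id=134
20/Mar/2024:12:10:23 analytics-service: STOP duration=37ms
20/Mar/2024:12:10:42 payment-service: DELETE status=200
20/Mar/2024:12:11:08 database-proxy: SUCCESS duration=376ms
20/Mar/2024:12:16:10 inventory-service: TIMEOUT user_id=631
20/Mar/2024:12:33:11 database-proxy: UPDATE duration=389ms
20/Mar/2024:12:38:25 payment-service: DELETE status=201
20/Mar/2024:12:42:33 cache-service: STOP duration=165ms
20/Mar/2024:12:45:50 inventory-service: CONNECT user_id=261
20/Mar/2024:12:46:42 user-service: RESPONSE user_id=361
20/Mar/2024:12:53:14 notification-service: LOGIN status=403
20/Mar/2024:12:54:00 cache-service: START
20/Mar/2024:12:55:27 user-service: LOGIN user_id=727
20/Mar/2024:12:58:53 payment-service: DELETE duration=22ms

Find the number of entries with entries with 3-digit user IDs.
5

To find matching entries:

1. Pattern to match: entries with 3-digit user IDs
2. Scan each log entry for the pattern
3. Count matches: 5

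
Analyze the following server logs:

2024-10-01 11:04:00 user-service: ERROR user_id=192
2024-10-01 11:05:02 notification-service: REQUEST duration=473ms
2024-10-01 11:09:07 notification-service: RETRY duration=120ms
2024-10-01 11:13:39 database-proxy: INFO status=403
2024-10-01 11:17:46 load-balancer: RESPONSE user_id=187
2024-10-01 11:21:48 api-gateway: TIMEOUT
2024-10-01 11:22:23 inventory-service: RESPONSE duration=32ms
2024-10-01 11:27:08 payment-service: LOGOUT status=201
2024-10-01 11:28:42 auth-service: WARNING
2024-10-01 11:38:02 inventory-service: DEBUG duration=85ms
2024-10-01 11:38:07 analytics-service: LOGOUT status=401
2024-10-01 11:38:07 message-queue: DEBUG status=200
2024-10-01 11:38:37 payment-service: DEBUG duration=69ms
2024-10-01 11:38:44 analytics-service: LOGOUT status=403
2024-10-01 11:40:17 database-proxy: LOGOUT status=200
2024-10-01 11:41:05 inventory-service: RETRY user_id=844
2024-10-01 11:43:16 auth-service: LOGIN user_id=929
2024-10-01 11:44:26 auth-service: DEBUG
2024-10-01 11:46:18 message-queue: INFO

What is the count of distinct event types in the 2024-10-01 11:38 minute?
2

To count unique event types:

1. Filter events in the minute starting at 2024-10-01 11:38
2. Extract event types from matching entries
3. Count unique types: 2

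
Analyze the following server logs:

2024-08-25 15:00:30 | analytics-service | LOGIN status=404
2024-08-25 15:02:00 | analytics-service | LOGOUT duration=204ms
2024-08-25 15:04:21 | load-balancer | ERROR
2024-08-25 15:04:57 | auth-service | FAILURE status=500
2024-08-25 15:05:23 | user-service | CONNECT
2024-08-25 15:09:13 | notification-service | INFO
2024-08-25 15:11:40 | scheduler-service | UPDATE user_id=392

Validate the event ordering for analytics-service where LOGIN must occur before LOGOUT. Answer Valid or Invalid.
Valid

To validate ordering:

1. Required order: LOGIN → LOGOUT
2. Rule: LOGIN must occur before LOGOUT
3. Check actual order of events for analytics-service
4. Result: Valid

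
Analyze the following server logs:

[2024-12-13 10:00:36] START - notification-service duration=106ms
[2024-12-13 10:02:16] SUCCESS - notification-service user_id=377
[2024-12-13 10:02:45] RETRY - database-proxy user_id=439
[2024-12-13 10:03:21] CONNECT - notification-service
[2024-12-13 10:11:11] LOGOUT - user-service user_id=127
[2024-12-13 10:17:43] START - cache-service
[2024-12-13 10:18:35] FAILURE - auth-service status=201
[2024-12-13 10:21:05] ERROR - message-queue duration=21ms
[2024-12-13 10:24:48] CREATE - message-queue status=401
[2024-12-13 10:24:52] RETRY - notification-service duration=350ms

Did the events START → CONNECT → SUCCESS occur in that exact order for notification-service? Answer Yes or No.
No

To verify sequence order:

1. Find all events in sequence START → CONNECT → SUCCESS for notification-service
2. Extract their timestamps
3. Check if timestamps are in ascending order
4. Result: No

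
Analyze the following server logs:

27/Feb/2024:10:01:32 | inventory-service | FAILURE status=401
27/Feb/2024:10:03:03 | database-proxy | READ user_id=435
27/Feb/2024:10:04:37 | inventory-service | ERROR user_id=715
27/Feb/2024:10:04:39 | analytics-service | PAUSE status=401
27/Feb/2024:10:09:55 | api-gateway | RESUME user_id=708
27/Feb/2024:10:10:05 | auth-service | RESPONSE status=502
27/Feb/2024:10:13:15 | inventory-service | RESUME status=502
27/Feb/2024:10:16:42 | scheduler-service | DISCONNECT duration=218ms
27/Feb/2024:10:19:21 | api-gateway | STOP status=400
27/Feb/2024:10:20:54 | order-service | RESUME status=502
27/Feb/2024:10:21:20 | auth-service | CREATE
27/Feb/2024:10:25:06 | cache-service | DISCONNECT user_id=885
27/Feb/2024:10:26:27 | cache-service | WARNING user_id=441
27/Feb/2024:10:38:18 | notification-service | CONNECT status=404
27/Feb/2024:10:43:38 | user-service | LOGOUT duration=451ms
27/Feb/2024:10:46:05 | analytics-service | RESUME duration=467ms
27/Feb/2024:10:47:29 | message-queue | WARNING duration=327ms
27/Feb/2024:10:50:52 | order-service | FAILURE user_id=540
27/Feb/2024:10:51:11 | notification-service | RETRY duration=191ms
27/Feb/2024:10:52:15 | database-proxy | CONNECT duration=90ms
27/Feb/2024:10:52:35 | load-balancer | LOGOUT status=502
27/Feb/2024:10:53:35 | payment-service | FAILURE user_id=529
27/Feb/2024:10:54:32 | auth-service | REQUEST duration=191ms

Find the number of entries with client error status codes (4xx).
4

To find matching entries:

1. Pattern to match: client error status codes (4xx)
2. Scan each log entry for the pattern
3. Count matches: 4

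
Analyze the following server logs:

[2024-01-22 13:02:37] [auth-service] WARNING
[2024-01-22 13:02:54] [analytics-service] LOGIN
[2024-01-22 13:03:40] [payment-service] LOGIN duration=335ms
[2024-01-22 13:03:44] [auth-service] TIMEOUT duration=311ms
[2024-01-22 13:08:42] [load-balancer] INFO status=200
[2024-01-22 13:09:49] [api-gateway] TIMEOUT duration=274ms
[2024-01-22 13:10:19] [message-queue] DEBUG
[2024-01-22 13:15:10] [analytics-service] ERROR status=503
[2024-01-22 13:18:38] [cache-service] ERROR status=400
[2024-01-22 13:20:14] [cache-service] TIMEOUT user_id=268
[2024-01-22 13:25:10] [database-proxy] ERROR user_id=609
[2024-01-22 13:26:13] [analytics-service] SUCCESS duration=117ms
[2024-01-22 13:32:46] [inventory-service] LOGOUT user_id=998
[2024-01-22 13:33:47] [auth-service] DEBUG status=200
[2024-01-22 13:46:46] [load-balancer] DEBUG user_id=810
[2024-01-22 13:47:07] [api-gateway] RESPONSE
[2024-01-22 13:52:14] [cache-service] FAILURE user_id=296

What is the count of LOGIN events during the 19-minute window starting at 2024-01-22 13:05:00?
0

To count events in the time window:

1. Window boundaries: 2024-01-22 13:05:00 to 2024-01-22 13:24:00
2. Filter for LOGIN events within this window
3. Count matching events: 0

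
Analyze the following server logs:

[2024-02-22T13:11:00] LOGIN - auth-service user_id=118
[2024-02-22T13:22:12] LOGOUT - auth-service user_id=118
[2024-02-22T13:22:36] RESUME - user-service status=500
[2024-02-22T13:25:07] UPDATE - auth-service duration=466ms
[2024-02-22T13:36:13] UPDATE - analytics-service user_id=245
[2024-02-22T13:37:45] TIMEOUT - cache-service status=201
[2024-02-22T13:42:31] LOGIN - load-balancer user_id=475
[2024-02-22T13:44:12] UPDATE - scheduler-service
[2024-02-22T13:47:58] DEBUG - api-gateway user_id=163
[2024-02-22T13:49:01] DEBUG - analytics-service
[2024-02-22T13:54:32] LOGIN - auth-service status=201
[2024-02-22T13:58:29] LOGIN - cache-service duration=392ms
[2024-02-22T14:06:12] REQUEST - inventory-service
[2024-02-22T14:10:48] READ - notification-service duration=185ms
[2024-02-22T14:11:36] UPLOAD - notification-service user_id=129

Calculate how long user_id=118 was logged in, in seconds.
672

To calculate session duration:

1. Find LOGIN event for user_id=118: 2024-02-22T13:11:00
2. Find LOGOUT event for user_id=118: 2024-02-22T13:22:12
3. Session duration: 2024-02-22T13:22:12 - 2024-02-22T13:11:00 = 672 seconds (11 minutes)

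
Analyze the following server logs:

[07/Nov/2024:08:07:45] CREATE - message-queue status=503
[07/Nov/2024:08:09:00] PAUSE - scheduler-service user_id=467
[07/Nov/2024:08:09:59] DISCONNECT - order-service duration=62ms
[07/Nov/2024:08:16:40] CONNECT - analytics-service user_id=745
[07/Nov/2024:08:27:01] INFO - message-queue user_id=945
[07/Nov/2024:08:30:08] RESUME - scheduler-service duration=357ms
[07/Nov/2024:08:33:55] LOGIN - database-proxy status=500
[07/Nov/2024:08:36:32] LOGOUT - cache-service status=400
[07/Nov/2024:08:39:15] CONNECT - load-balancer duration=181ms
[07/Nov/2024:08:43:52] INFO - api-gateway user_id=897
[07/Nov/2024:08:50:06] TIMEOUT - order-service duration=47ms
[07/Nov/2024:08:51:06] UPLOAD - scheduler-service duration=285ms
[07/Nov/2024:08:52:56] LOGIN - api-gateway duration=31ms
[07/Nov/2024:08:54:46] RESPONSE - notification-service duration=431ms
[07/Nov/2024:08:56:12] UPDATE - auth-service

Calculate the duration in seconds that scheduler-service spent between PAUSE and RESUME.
1268

To calculate state duration:

1. Find PAUSE event for scheduler-service: 07/Nov/2024:08:09:00
2. Find RESUME event for scheduler-service: 07/Nov/2024:08:30:08
3. Calculate duration: 07/Nov/2024:08:30:08 - 07/Nov/2024:08:09:00 = 1268 seconds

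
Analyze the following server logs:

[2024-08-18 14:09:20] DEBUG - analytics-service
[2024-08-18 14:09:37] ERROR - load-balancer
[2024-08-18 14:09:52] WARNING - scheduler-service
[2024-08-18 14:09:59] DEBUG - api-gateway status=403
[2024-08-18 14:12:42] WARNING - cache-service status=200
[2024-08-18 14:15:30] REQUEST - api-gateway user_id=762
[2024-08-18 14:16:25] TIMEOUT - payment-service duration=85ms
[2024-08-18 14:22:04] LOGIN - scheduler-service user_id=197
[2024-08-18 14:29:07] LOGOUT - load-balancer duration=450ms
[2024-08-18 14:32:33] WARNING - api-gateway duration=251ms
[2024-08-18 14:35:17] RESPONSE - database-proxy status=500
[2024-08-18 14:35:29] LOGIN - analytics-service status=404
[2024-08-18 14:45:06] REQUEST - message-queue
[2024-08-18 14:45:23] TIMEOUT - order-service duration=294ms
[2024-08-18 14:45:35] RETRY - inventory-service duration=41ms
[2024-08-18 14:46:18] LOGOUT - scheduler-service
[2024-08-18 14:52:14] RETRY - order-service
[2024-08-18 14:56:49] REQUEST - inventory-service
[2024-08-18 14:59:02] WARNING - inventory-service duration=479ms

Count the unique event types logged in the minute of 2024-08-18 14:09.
3

To count unique event types:

1. Filter events in the minute starting at 2024-08-18 14:09
2. Extract event types from matching entries
3. Count unique types: 3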